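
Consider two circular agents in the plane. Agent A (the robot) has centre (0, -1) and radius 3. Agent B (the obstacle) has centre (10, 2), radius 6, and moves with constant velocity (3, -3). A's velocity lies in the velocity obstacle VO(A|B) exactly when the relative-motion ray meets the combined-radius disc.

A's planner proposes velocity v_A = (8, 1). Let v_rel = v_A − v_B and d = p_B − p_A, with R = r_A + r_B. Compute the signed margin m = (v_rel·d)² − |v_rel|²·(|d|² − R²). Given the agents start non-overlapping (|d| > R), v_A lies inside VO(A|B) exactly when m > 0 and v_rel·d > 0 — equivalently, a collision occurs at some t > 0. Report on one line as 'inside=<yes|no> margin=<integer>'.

d = (10, 3),  |d|² = 109;  R = 3+6 = 9,  c = 109−9² = 28
v_rel = (5, 4),  |v_rel|² = 41;  v_rel·d = (5)·(10) + (4)·(3) = 62
41·t² − 124·t + 28 = 0  ⇒  m = 62² − 41·28 = 2696
m = 2696 > 0,  v_rel·d = 62 > 0  ⇒  inside

inside=yes margin=2696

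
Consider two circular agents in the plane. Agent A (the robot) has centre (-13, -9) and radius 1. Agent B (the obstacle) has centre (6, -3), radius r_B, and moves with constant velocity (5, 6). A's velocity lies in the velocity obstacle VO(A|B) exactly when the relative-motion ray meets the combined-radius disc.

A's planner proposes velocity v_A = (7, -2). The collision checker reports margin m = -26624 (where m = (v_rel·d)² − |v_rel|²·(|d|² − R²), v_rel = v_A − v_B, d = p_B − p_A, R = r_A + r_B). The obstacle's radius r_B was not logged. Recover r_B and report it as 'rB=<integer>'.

m = -26624
d = (19, 6);  v_rel = (2, -8),  |v_rel|² = 68
v_rel×d = (2)·(6) − (-8)·(19) = 164
since m = R²·68 − 164²:  R² = (26896 + -26624) / 68 = 4
R = √4 = 2  ⇒  r_B = 2 − 1 = 1

rB=1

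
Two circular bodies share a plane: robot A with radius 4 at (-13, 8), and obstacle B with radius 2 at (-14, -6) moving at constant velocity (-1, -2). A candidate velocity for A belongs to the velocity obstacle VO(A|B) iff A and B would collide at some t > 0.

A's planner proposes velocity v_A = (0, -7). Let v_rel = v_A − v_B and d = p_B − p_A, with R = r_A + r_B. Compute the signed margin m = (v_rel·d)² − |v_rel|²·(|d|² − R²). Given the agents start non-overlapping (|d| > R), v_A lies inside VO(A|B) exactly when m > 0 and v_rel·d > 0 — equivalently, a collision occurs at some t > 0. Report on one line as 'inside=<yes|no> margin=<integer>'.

d = (-1, -14),  |d|² = 197;  R = 4+2 = 6,  c = 197−6² = 161
v_rel = (1, -5),  |v_rel|² = 26;  v_rel·d = (1)·(-1) + (-5)·(-14) = 69
26·t² − 138·t + 161 = 0  ⇒  m = 69² − 26·161 = 575
m = 575 > 0,  v_rel·d = 69 > 0  ⇒  inside

inside=yes margin=575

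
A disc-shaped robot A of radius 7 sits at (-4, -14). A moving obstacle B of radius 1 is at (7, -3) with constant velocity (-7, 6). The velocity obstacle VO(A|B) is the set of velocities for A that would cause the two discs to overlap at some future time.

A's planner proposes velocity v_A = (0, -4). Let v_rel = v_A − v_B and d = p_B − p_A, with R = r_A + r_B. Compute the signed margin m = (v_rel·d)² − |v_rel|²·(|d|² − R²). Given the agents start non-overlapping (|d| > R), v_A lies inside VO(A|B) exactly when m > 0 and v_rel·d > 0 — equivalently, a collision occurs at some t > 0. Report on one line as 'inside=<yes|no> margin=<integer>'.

d = (11, 11),  |d|² = 242;  R = 7+1 = 8,  c = 242−8² = 178
v_rel = (7, -10),  |v_rel|² = 149;  v_rel·d = (7)·(11) + (-10)·(11) = -33
149·t² + 66·t + 178 = 0  ⇒  m = (-33)² − 149·178 = -25433
m = -25433 < 0,  v_rel·d = -33 < 0  ⇒  outside

inside=no margin=-25433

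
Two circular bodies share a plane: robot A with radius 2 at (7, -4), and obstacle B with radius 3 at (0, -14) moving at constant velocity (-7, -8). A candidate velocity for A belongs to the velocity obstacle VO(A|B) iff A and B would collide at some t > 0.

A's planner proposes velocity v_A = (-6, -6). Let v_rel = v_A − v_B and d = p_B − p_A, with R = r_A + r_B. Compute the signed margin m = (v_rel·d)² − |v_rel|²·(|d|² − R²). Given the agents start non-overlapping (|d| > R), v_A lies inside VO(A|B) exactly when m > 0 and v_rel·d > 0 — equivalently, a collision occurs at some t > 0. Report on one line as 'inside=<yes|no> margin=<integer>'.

d = (-7, -10),  |d|² = 149;  R = 2+3 = 5,  c = 149−5² = 124
v_rel = (1, 2),  |v_rel|² = 5;  v_rel·d = (1)·(-7) + (2)·(-10) = -27
5·t² + 54·t + 124 = 0  ⇒  m = (-27)² − 5·124 = 109
m = 109 > 0,  v_rel·d = -27 < 0  ⇒  outside

inside=no margin=109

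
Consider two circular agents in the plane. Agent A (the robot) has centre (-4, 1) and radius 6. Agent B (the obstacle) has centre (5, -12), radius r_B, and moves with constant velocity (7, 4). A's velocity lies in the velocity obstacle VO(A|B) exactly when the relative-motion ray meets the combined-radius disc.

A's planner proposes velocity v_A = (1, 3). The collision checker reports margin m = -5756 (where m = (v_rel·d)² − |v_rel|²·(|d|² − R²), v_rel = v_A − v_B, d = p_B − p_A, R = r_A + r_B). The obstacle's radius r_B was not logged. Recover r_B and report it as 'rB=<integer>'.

m = -5756
d = (9, -13);  v_rel = (-6, -1),  |v_rel|² = 37
v_rel×d = (-6)·(-13) − (-1)·(9) = 87
since m = R²·37 − 87²:  R² = (7569 + -5756) / 37 = 49
R = √49 = 7  ⇒  r_B = 7 − 6 = 1

rB=1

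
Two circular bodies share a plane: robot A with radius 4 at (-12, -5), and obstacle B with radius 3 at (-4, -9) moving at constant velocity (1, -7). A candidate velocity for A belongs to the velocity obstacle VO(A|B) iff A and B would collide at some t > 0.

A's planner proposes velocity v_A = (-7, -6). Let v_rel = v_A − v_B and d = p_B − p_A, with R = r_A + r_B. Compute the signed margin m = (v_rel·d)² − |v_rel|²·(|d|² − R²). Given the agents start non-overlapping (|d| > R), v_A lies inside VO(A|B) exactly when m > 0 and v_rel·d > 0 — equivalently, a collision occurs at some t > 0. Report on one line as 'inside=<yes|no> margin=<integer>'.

d = (8, -4),  |d|² = 80;  R = 4+3 = 7,  c = 80−7² = 31
v_rel = (-8, 1),  |v_rel|² = 65;  v_rel·d = (-8)·(8) + (1)·(-4) = -68
65·t² + 136·t + 31 = 0  ⇒  m = (-68)² − 65·31 = 2609
m = 2609 > 0,  v_rel·d = -68 < 0  ⇒  outside

inside=no margin=2609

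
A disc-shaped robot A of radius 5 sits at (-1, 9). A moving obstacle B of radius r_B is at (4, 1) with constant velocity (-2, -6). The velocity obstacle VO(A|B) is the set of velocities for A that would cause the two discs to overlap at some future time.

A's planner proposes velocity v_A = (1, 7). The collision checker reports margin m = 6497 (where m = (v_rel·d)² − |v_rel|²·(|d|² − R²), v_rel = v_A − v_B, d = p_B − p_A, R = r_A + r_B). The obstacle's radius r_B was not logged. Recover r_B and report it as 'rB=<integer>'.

m = 6497
d = (5, -8);  v_rel = (3, 13),  |v_rel|² = 178
v_rel×d = (3)·(-8) − (13)·(5) = -89
since m = R²·178 − (-89)²:  R² = (7921 + 6497) / 178 = 81
R = √81 = 9  ⇒  r_B = 9 − 5 = 4

rB=4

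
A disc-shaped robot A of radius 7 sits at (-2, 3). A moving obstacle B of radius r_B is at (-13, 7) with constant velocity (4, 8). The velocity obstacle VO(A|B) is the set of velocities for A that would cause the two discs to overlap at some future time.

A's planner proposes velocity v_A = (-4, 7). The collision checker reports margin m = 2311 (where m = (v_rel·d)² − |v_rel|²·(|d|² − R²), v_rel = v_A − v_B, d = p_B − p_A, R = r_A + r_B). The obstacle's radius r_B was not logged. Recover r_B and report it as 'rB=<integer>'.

m = 2311
d = (-11, 4);  v_rel = (-8, -1),  |v_rel|² = 65
v_rel×d = (-8)·(4) − (-1)·(-11) = -43
since m = R²·65 − (-43)²:  R² = (1849 + 2311) / 65 = 64
R = √64 = 8  ⇒  r_B = 8 − 7 = 1

rB=1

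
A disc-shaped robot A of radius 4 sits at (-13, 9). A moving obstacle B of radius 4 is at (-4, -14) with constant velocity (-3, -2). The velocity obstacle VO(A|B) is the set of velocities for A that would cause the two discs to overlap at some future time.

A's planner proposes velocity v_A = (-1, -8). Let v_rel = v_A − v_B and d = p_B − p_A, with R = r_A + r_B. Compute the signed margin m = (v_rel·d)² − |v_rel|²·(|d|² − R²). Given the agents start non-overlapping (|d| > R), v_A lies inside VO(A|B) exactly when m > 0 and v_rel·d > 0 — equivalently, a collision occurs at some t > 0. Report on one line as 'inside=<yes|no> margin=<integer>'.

d = (9, -23),  |d|² = 610;  R = 4+4 = 8,  c = 610−8² = 546
v_rel = (2, -6),  |v_rel|² = 40;  v_rel·d = (2)·(9) + (-6)·(-23) = 156
40·t² − 312·t + 546 = 0  ⇒  m = 156² − 40·546 = 2496
m = 2496 > 0,  v_rel·d = 156 > 0  ⇒  inside

inside=yes margin=2496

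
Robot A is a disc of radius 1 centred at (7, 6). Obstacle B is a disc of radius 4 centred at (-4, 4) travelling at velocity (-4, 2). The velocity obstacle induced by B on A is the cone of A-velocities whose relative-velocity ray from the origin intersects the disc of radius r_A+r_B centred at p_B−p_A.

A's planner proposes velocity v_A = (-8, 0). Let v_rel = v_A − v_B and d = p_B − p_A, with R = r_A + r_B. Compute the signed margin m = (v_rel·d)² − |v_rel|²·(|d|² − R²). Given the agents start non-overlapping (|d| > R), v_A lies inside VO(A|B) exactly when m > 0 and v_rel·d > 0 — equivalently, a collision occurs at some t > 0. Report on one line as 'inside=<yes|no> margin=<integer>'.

d = (-11, -2),  |d|² = 125;  R = 1+4 = 5,  c = 125−5² = 100
v_rel = (-4, -2),  |v_rel|² = 20;  v_rel·d = (-4)·(-11) + (-2)·(-2) = 48
20·t² − 96·t + 100 = 0  ⇒  m = 48² − 20·100 = 304
m = 304 > 0,  v_rel·d = 48 > 0  ⇒  inside

inside=yes margin=304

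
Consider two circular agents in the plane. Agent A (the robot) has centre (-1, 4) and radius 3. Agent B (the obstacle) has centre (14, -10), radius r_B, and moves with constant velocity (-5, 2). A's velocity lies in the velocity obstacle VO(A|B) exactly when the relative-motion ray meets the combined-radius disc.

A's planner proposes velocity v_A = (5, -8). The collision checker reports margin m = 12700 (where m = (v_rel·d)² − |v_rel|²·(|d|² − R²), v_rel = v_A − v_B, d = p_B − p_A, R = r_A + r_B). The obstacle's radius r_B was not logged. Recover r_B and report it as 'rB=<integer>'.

m = 12700
d = (15, -14);  v_rel = (10, -10),  |v_rel|² = 200
v_rel×d = (10)·(-14) − (-10)·(15) = 10
since m = R²·200 − 10²:  R² = (100 + 12700) / 200 = 64
R = √64 = 8  ⇒  r_B = 8 − 3 = 5

rB=5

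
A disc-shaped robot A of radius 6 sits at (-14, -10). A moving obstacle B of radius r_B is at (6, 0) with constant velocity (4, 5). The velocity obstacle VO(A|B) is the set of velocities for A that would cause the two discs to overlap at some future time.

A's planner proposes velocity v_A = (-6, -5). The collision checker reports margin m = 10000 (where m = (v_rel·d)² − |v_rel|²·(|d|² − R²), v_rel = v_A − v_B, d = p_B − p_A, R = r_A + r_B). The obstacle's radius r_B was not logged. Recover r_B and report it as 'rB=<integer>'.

m = 10000
d = (20, 10);  v_rel = (-10, -10),  |v_rel|² = 200
v_rel×d = (-10)·(10) − (-10)·(20) = 100
since m = R²·200 − 100²:  R² = (10000 + 10000) / 200 = 100
R = √100 = 10  ⇒  r_B = 10 − 6 = 4

rB=4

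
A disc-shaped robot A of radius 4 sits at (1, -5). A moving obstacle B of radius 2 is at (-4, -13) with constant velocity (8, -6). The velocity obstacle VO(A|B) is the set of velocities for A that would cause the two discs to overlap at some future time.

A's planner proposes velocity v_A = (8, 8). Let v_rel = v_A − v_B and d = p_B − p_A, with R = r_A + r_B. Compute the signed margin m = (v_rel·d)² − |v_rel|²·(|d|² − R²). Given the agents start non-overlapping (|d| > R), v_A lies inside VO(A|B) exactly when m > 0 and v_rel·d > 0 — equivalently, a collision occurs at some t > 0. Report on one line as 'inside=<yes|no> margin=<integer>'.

d = (-5, -8),  |d|² = 89;  R = 4+2 = 6,  c = 89−6² = 53
v_rel = (0, 14),  |v_rel|² = 196;  v_rel·d = (0)·(-5) + (14)·(-8) = -112
196·t² + 224·t + 53 = 0  ⇒  m = (-112)² − 196·53 = 2156
m = 2156 > 0,  v_rel·d = -112 < 0  ⇒  outside

inside=no margin=2156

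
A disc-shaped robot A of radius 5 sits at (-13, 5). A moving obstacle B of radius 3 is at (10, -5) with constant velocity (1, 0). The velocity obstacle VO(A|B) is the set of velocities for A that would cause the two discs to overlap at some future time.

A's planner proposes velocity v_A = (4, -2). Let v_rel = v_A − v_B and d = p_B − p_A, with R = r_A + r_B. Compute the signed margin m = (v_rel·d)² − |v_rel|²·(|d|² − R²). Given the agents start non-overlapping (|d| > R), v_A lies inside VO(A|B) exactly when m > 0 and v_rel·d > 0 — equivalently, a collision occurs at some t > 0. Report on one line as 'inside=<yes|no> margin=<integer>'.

d = (23, -10),  |d|² = 629;  R = 5+3 = 8,  c = 629−8² = 565
v_rel = (3, -2),  |v_rel|² = 13;  v_rel·d = (3)·(23) + (-2)·(-10) = 89
13·t² − 178·t + 565 = 0  ⇒  m = 89² − 13·565 = 576
m = 576 > 0,  v_rel·d = 89 > 0  ⇒  inside

inside=yes margin=576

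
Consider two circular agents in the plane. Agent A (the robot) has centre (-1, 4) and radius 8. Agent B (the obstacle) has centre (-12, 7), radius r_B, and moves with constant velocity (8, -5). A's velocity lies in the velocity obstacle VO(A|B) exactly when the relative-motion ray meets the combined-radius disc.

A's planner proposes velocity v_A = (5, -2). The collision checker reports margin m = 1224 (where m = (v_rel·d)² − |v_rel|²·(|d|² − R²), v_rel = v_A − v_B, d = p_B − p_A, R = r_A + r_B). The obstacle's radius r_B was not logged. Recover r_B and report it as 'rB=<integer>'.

m = 1224
d = (-11, 3);  v_rel = (-3, 3),  |v_rel|² = 18
v_rel×d = (-3)·(3) − (3)·(-11) = 24
since m = R²·18 − 24²:  R² = (576 + 1224) / 18 = 100
R = √100 = 10  ⇒  r_B = 10 − 8 = 2

rB=2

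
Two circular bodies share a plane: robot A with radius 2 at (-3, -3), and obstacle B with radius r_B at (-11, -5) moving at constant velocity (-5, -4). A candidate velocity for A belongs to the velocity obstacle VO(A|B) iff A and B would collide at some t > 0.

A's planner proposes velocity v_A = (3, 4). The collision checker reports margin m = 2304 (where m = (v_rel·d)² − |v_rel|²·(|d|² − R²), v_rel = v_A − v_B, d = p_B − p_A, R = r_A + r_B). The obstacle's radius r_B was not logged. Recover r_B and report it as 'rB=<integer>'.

m = 2304
d = (-8, -2);  v_rel = (8, 8),  |v_rel|² = 128
v_rel×d = (8)·(-2) − (8)·(-8) = 48
since m = R²·128 − 48²:  R² = (2304 + 2304) / 128 = 36
R = √36 = 6  ⇒  r_B = 6 − 2 = 4

rB=4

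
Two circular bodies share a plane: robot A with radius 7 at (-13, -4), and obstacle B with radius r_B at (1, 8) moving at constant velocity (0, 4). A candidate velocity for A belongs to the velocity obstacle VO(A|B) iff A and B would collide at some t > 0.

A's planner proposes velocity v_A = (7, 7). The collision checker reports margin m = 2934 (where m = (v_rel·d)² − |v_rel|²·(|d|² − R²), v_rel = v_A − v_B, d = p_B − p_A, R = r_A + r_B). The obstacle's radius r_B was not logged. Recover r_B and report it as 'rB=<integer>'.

m = 2934
d = (14, 12);  v_rel = (7, 3),  |v_rel|² = 58
v_rel×d = (7)·(12) − (3)·(14) = 42
since m = R²·58 − 42²:  R² = (1764 + 2934) / 58 = 81
R = √81 = 9  ⇒  r_B = 9 − 7 = 2

rB=2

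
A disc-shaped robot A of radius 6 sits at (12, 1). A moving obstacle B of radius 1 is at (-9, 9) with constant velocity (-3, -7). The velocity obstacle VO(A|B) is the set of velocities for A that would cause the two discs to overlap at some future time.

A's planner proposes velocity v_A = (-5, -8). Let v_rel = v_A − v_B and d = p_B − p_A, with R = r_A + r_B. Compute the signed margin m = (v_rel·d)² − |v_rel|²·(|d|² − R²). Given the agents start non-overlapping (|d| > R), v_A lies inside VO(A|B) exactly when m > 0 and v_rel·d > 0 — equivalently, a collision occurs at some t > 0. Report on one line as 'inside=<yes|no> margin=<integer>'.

d = (-21, 8),  |d|² = 505;  R = 6+1 = 7,  c = 505−7² = 456
v_rel = (-2, -1),  |v_rel|² = 5;  v_rel·d = (-2)·(-21) + (-1)·(8) = 34
5·t² − 68·t + 456 = 0  ⇒  m = 34² − 5·456 = -1124
m = -1124 < 0,  v_rel·d = 34 > 0  ⇒  outside

inside=no margin=-1124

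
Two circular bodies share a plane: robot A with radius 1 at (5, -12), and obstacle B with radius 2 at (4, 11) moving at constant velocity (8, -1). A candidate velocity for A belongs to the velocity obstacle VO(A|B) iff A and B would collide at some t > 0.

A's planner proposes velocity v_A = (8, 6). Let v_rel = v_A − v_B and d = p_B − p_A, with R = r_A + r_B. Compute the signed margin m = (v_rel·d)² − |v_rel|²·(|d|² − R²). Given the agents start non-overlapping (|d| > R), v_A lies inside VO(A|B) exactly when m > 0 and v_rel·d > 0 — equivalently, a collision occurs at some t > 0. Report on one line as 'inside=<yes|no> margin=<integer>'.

d = (-1, 23),  |d|² = 530;  R = 1+2 = 3,  c = 530−3² = 521
v_rel = (0, 7),  |v_rel|² = 49;  v_rel·d = (0)·(-1) + (7)·(23) = 161
49·t² − 322·t + 521 = 0  ⇒  m = 161² − 49·521 = 392
m = 392 > 0,  v_rel·d = 161 > 0  ⇒  inside

inside=yes margin=392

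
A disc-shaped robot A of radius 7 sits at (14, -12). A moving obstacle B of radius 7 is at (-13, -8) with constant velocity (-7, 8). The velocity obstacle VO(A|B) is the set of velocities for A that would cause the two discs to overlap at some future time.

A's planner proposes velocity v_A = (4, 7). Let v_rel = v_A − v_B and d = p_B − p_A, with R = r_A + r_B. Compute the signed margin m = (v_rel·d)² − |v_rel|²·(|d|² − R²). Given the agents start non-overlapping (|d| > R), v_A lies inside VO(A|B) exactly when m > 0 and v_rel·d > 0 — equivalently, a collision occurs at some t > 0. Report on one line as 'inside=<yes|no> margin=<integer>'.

d = (-27, 4),  |d|² = 745;  R = 7+7 = 14,  c = 745−14² = 549
v_rel = (11, -1),  |v_rel|² = 122;  v_rel·d = (11)·(-27) + (-1)·(4) = -301
122·t² + 602·t + 549 = 0  ⇒  m = (-301)² − 122·549 = 23623
m = 23623 > 0,  v_rel·d = -301 < 0  ⇒  outside

inside=no margin=23623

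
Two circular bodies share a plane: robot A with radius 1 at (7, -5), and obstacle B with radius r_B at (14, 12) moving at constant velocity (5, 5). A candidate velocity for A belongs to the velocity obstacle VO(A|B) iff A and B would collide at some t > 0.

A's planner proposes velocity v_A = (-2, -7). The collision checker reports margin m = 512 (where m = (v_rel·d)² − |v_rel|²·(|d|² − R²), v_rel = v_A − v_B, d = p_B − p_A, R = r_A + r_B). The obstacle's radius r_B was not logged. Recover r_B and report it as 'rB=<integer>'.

m = 512
d = (7, 17);  v_rel = (-7, -12),  |v_rel|² = 193
v_rel×d = (-7)·(17) − (-12)·(7) = -35
since m = R²·193 − (-35)²:  R² = (1225 + 512) / 193 = 9
R = √9 = 3  ⇒  r_B = 3 − 1 = 2

rB=2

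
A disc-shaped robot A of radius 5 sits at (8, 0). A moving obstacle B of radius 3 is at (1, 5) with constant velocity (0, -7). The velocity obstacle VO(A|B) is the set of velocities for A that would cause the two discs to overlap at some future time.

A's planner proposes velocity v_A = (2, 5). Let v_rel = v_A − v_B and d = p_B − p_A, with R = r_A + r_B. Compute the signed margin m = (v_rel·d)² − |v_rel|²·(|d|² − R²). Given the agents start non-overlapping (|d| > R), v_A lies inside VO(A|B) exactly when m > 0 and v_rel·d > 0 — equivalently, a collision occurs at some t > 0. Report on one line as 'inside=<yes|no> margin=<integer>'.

d = (-7, 5),  |d|² = 74;  R = 5+3 = 8,  c = 74−8² = 10
v_rel = (2, 12),  |v_rel|² = 148;  v_rel·d = (2)·(-7) + (12)·(5) = 46
148·t² − 92·t + 10 = 0  ⇒  m = 46² − 148·10 = 636
m = 636 > 0,  v_rel·d = 46 > 0  ⇒  inside

inside=yes margin=636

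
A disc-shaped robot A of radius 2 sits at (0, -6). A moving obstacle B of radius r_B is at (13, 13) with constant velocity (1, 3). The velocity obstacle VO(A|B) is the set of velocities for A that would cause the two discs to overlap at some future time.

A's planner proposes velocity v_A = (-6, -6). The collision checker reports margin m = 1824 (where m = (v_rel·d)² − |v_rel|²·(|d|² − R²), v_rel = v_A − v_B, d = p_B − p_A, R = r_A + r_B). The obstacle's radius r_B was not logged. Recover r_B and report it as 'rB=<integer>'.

m = 1824
d = (13, 19);  v_rel = (-7, -9),  |v_rel|² = 130
v_rel×d = (-7)·(19) − (-9)·(13) = -16
since m = R²·130 − (-16)²:  R² = (256 + 1824) / 130 = 16
R = √16 = 4  ⇒  r_B = 4 − 2 = 2

rB=2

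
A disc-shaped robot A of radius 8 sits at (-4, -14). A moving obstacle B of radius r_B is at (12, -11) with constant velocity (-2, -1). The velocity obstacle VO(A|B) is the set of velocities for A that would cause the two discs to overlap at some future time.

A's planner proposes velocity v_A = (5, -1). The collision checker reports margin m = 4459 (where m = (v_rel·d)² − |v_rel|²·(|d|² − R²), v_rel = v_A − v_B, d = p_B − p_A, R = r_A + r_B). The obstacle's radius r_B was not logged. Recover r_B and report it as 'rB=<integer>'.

m = 4459
d = (16, 3);  v_rel = (7, 0),  |v_rel|² = 49
v_rel×d = (7)·(3) − (0)·(16) = 21
since m = R²·49 − 21²:  R² = (441 + 4459) / 49 = 100
R = √100 = 10  ⇒  r_B = 10 − 8 = 2

rB=2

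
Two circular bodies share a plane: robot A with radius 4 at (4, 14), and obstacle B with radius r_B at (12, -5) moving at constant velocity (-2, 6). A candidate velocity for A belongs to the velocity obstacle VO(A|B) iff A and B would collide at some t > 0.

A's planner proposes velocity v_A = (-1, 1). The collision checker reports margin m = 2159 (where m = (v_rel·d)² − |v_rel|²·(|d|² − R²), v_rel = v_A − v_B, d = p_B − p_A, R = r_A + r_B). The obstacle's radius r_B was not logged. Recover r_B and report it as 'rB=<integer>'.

m = 2159
d = (8, -19);  v_rel = (1, -5),  |v_rel|² = 26
v_rel×d = (1)·(-19) − (-5)·(8) = 21
since m = R²·26 − 21²:  R² = (441 + 2159) / 26 = 100
R = √100 = 10  ⇒  r_B = 10 − 4 = 6

rB=6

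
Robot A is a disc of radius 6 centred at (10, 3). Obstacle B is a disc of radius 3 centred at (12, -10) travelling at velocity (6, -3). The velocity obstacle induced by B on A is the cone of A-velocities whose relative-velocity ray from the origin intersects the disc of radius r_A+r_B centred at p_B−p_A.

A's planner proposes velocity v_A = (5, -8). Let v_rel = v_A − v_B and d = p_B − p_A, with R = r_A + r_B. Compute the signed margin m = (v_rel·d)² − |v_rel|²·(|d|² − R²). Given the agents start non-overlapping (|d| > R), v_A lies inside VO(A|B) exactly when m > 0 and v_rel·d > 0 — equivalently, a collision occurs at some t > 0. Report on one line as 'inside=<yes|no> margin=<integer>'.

d = (2, -13),  |d|² = 173;  R = 6+3 = 9,  c = 173−9² = 92
v_rel = (-1, -5),  |v_rel|² = 26;  v_rel·d = (-1)·(2) + (-5)·(-13) = 63
26·t² − 126·t + 92 = 0  ⇒  m = 63² − 26·92 = 1577
m = 1577 > 0,  v_rel·d = 63 > 0  ⇒  inside

inside=yes margin=1577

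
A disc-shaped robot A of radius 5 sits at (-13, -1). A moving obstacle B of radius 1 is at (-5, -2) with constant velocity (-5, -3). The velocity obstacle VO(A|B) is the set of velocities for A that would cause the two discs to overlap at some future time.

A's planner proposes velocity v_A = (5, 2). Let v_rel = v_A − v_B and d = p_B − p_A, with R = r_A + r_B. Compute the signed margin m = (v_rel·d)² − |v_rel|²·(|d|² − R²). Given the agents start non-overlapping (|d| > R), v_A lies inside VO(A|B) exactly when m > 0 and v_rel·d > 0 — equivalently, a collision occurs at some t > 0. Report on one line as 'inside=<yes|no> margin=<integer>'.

d = (8, -1),  |d|² = 65;  R = 5+1 = 6,  c = 65−6² = 29
v_rel = (10, 5),  |v_rel|² = 125;  v_rel·d = (10)·(8) + (5)·(-1) = 75
125·t² − 150·t + 29 = 0  ⇒  m = 75² − 125·29 = 2000
m = 2000 > 0,  v_rel·d = 75 > 0  ⇒  inside

inside=yes margin=2000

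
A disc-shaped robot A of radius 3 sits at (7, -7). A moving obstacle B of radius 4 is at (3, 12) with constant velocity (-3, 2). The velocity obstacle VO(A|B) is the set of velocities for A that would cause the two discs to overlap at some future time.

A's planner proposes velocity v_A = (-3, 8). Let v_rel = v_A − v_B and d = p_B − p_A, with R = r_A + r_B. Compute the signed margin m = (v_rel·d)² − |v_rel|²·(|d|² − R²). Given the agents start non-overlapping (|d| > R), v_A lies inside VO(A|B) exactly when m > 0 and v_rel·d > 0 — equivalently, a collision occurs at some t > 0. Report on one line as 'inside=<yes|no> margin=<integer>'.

d = (-4, 19),  |d|² = 377;  R = 3+4 = 7,  c = 377−7² = 328
v_rel = (0, 6),  |v_rel|² = 36;  v_rel·d = (0)·(-4) + (6)·(19) = 114
36·t² − 228·t + 328 = 0  ⇒  m = 114² − 36·328 = 1188
m = 1188 > 0,  v_rel·d = 114 > 0  ⇒  inside

inside=yes margin=1188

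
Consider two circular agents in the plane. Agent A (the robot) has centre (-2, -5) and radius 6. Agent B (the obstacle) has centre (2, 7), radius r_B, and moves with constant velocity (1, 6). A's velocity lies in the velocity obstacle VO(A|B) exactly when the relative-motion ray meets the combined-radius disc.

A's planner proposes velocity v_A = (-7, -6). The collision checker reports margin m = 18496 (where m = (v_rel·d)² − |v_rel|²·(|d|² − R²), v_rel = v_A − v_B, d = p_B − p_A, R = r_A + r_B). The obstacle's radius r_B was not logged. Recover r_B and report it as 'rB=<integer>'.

m = 18496
d = (4, 12);  v_rel = (-8, -12),  |v_rel|² = 208
v_rel×d = (-8)·(12) − (-12)·(4) = -48
since m = R²·208 − (-48)²:  R² = (2304 + 18496) / 208 = 100
R = √100 = 10  ⇒  r_B = 10 − 6 = 4

rB=4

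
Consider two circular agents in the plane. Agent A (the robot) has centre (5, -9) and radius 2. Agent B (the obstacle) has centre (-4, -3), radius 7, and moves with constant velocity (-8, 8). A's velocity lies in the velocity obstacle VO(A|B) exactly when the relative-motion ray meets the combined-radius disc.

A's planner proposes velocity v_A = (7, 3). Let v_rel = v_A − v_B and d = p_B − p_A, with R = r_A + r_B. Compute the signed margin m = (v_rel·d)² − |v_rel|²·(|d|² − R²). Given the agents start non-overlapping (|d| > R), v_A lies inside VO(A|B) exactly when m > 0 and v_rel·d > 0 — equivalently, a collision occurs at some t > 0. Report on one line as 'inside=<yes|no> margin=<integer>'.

d = (-9, 6),  |d|² = 117;  R = 2+7 = 9,  c = 117−9² = 36
v_rel = (15, -5),  |v_rel|² = 250;  v_rel·d = (15)·(-9) + (-5)·(6) = -165
250·t² + 330·t + 36 = 0  ⇒  m = (-165)² − 250·36 = 18225
m = 18225 > 0,  v_rel·d = -165 < 0  ⇒  outside

inside=no margin=18225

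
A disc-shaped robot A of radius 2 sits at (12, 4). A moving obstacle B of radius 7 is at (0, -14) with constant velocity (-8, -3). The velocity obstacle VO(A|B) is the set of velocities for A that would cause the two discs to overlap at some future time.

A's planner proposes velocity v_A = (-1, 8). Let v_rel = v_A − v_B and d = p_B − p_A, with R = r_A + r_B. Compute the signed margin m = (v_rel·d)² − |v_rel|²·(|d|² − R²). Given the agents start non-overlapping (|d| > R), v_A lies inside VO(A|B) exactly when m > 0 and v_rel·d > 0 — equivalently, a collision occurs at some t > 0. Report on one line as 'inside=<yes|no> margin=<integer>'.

d = (-12, -18),  |d|² = 468;  R = 2+7 = 9,  c = 468−9² = 387
v_rel = (7, 11),  |v_rel|² = 170;  v_rel·d = (7)·(-12) + (11)·(-18) = -282
170·t² + 564·t + 387 = 0  ⇒  m = (-282)² − 170·387 = 13734
m = 13734 > 0,  v_rel·d = -282 < 0  ⇒  outside

inside=no margin=13734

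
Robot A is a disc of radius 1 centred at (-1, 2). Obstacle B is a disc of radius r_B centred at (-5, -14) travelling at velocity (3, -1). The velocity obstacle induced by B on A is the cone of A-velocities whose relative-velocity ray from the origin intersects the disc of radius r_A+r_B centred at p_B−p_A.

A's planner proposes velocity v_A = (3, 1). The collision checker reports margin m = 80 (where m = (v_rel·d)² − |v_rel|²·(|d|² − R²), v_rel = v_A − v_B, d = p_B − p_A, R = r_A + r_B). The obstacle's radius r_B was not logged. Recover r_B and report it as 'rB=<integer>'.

m = 80
d = (-4, -16);  v_rel = (0, 2),  |v_rel|² = 4
v_rel×d = (0)·(-16) − (2)·(-4) = 8
since m = R²·4 − 8²:  R² = (64 + 80) / 4 = 36
R = √36 = 6  ⇒  r_B = 6 − 1 = 5

rB=5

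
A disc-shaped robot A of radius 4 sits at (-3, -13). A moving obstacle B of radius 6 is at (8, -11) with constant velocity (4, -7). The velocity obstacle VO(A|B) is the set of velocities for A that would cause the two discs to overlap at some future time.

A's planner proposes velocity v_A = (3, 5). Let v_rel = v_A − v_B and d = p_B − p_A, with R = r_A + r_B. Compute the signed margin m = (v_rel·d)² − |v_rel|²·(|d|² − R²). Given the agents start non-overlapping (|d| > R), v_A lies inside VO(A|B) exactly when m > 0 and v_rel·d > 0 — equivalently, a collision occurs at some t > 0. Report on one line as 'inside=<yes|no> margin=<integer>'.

d = (11, 2),  |d|² = 125;  R = 4+6 = 10,  c = 125−10² = 25
v_rel = (-1, 12),  |v_rel|² = 145;  v_rel·d = (-1)·(11) + (12)·(2) = 13
145·t² − 26·t + 25 = 0  ⇒  m = 13² − 145·25 = -3456
m = -3456 < 0,  v_rel·d = 13 > 0  ⇒  outside

inside=no margin=-3456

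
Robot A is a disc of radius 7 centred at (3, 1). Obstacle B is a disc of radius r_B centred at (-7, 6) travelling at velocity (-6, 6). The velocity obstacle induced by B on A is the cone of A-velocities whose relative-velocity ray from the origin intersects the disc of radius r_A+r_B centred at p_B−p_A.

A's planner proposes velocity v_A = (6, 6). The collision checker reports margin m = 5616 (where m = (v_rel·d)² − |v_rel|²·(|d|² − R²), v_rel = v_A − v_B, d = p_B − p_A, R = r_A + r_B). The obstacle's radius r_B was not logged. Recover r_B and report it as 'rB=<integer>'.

m = 5616
d = (-10, 5);  v_rel = (12, 0),  |v_rel|² = 144
v_rel×d = (12)·(5) − (0)·(-10) = 60
since m = R²·144 − 60²:  R² = (3600 + 5616) / 144 = 64
R = √64 = 8  ⇒  r_B = 8 − 7 = 1

rB=1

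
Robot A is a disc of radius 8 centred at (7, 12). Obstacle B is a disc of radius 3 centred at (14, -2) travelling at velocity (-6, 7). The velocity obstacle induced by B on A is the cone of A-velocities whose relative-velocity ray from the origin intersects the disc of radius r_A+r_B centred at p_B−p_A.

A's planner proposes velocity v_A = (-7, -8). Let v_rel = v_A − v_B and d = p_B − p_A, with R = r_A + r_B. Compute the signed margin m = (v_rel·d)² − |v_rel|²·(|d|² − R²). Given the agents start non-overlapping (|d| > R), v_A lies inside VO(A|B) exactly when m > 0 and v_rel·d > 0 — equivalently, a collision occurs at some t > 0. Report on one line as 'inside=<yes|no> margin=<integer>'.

d = (7, -14),  |d|² = 245;  R = 8+3 = 11,  c = 245−11² = 124
v_rel = (-1, -15),  |v_rel|² = 226;  v_rel·d = (-1)·(7) + (-15)·(-14) = 203
226·t² − 406·t + 124 = 0  ⇒  m = 203² − 226·124 = 13185
m = 13185 > 0,  v_rel·d = 203 > 0  ⇒  inside

inside=yes margin=13185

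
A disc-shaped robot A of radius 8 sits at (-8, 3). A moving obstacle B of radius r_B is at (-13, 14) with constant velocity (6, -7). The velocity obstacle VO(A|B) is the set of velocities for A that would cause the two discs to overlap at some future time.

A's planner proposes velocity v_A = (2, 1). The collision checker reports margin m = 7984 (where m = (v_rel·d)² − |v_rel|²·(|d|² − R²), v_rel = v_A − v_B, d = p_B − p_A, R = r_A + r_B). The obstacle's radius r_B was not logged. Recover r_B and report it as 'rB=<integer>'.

m = 7984
d = (-5, 11);  v_rel = (-4, 8),  |v_rel|² = 80
v_rel×d = (-4)·(11) − (8)·(-5) = -4
since m = R²·80 − (-4)²:  R² = (16 + 7984) / 80 = 100
R = √100 = 10  ⇒  r_B = 10 − 8 = 2

rB=2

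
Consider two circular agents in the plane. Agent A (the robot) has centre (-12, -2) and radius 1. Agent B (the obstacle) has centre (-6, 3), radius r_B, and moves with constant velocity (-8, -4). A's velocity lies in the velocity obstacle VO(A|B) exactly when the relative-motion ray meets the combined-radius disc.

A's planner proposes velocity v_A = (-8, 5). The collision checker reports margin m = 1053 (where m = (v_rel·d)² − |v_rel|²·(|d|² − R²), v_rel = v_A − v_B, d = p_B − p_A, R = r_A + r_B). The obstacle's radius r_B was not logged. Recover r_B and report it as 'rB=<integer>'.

m = 1053
d = (6, 5);  v_rel = (0, 9),  |v_rel|² = 81
v_rel×d = (0)·(5) − (9)·(6) = -54
since m = R²·81 − (-54)²:  R² = (2916 + 1053) / 81 = 49
R = √49 = 7  ⇒  r_B = 7 − 1 = 6

rB=6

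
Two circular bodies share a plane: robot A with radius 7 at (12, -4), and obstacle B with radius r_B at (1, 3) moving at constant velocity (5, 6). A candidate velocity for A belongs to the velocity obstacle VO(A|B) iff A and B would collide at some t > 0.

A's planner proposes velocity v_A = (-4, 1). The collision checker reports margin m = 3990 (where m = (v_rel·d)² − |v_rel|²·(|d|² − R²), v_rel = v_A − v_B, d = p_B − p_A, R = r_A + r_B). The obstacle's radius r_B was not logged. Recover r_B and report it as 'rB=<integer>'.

m = 3990
d = (-11, 7);  v_rel = (-9, -5),  |v_rel|² = 106
v_rel×d = (-9)·(7) − (-5)·(-11) = -118
since m = R²·106 − (-118)²:  R² = (13924 + 3990) / 106 = 169
R = √169 = 13  ⇒  r_B = 13 − 7 = 6

rB=6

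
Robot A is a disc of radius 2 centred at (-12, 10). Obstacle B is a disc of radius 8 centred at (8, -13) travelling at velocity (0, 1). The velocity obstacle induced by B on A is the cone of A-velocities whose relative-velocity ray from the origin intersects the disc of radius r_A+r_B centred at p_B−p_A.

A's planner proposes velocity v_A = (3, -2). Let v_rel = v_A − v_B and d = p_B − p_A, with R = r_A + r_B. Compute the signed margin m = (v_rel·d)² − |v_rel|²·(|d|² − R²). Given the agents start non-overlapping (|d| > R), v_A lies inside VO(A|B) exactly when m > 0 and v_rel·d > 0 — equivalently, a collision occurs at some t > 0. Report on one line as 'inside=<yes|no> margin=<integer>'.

d = (20, -23),  |d|² = 929;  R = 2+8 = 10,  c = 929−10² = 829
v_rel = (3, -3),  |v_rel|² = 18;  v_rel·d = (3)·(20) + (-3)·(-23) = 129
18·t² − 258·t + 829 = 0  ⇒  m = 129² − 18·829 = 1719
m = 1719 > 0,  v_rel·d = 129 > 0  ⇒  inside

inside=yes margin=1719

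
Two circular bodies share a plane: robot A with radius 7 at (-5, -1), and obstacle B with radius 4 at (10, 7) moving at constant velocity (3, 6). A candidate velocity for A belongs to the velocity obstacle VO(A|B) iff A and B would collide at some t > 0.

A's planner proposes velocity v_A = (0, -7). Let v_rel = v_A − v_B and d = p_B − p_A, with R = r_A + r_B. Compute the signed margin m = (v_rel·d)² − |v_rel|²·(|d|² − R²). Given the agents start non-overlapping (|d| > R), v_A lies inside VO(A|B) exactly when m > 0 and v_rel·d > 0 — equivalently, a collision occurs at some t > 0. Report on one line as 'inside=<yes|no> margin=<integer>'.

d = (15, 8),  |d|² = 289;  R = 7+4 = 11,  c = 289−11² = 168
v_rel = (-3, -13),  |v_rel|² = 178;  v_rel·d = (-3)·(15) + (-13)·(8) = -149
178·t² + 298·t + 168 = 0  ⇒  m = (-149)² − 178·168 = -7703
m = -7703 < 0,  v_rel·d = -149 < 0  ⇒  outside

inside=no margin=-7703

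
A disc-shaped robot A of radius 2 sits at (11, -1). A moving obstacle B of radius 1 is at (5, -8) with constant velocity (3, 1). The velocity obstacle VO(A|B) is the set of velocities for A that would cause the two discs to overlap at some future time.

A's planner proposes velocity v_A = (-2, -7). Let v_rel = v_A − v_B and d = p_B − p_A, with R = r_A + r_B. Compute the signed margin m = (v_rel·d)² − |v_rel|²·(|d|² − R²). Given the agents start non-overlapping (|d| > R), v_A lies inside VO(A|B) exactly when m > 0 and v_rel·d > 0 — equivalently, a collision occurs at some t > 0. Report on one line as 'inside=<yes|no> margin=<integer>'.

d = (-6, -7),  |d|² = 85;  R = 2+1 = 3,  c = 85−3² = 76
v_rel = (-5, -8),  |v_rel|² = 89;  v_rel·d = (-5)·(-6) + (-8)·(-7) = 86
89·t² − 172·t + 76 = 0  ⇒  m = 86² − 89·76 = 632
m = 632 > 0,  v_rel·d = 86 > 0  ⇒  inside

inside=yes margin=632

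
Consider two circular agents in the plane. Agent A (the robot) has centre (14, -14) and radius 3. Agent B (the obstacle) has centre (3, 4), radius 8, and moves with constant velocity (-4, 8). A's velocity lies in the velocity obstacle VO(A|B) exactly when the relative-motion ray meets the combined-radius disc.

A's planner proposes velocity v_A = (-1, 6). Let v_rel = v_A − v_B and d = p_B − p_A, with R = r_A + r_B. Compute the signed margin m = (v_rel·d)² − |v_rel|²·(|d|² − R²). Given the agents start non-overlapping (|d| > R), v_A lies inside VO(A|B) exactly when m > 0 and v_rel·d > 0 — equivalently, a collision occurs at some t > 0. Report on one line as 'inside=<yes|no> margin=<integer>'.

d = (-11, 18),  |d|² = 445;  R = 3+8 = 11,  c = 445−11² = 324
v_rel = (3, -2),  |v_rel|² = 13;  v_rel·d = (3)·(-11) + (-2)·(18) = -69
13·t² + 138·t + 324 = 0  ⇒  m = (-69)² − 13·324 = 549
m = 549 > 0,  v_rel·d = -69 < 0  ⇒  outside

inside=no margin=549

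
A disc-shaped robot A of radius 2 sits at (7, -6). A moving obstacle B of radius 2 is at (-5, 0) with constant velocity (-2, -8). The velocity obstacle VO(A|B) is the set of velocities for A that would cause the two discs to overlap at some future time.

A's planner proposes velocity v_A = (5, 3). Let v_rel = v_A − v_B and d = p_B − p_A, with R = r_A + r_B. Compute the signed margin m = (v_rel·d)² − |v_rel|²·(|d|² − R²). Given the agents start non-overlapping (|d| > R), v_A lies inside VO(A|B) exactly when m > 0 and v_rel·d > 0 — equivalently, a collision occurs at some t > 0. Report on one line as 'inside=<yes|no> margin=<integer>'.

d = (-12, 6),  |d|² = 180;  R = 2+2 = 4,  c = 180−4² = 164
v_rel = (7, 11),  |v_rel|² = 170;  v_rel·d = (7)·(-12) + (11)·(6) = -18
170·t² + 36·t + 164 = 0  ⇒  m = (-18)² − 170·164 = -27556
m = -27556 < 0,  v_rel·d = -18 < 0  ⇒  outside

inside=no margin=-27556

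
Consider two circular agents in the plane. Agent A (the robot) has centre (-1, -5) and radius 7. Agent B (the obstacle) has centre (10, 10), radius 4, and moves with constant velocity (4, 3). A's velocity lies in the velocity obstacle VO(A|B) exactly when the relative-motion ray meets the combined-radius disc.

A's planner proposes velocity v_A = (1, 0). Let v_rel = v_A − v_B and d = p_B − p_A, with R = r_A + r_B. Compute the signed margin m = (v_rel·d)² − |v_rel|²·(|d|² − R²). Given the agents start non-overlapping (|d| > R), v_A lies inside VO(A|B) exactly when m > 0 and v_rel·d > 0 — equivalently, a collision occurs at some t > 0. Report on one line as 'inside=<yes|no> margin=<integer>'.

d = (11, 15),  |d|² = 346;  R = 7+4 = 11,  c = 346−11² = 225
v_rel = (-3, -3),  |v_rel|² = 18;  v_rel·d = (-3)·(11) + (-3)·(15) = -78
18·t² + 156·t + 225 = 0  ⇒  m = (-78)² − 18·225 = 2034
m = 2034 > 0,  v_rel·d = -78 < 0  ⇒  outside

inside=no margin=2034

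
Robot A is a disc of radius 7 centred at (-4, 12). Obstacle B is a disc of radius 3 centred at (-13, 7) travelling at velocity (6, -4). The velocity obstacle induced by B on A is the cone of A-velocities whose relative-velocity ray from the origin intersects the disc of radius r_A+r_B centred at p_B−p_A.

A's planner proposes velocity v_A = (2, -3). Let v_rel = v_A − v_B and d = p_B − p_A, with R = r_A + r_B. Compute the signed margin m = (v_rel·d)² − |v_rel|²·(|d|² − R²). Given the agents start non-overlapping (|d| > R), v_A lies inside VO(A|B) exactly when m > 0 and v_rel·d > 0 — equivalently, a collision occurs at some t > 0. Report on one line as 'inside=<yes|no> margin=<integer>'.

d = (-9, -5),  |d|² = 106;  R = 7+3 = 10,  c = 106−10² = 6
v_rel = (-4, 1),  |v_rel|² = 17;  v_rel·d = (-4)·(-9) + (1)·(-5) = 31
17·t² − 62·t + 6 = 0  ⇒  m = 31² − 17·6 = 859
m = 859 > 0,  v_rel·d = 31 > 0  ⇒  inside

inside=yes margin=859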